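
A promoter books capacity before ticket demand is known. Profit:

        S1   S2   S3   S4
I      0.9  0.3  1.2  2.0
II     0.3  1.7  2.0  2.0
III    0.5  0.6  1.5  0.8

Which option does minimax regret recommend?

II

Column bests: S1=0.9, S2=1.7, S3=2.0, S4=2.0.
I regrets: 0.0, 1.4, 0.8, 0.0 → max 1.4
II regrets: 0.6, 0.0, 0.0, 0.0 → max 0.6
III regrets: 0.4, 1.1, 0.5, 1.2 → max 1.2
Smallest max regret = 0.6 → II.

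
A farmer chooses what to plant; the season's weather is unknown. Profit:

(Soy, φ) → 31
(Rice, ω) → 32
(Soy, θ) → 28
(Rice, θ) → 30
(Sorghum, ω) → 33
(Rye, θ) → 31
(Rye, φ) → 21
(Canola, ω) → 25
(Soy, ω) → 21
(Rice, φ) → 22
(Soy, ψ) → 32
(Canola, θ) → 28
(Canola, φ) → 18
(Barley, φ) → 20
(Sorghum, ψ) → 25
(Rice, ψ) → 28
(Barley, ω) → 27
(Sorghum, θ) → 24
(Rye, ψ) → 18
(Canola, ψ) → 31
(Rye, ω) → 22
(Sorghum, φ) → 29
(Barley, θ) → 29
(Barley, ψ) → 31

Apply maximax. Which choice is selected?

Sorghum

Row maxima: Rice=32, Barley=31, Rye=31, Sorghum=33, Canola=31, Soy=32
Best best-case = 33 → Sorghum.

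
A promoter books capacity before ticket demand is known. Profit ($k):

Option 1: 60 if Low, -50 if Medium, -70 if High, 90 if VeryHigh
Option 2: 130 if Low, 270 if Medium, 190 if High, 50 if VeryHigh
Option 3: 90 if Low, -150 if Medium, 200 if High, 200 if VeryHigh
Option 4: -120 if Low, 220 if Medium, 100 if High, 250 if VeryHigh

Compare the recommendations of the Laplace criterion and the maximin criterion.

laplace → Option 2; maximin → Option 2 (agree)

Row averages: Option 1=7.5, Option 2=160, Option 3=85, Option 4=112.5
Highest average = 160 → Option 2.
Row minima: Option 1=-70, Option 2=50, Option 3=-150, Option 4=-120
Best worst-case = 50 → Option 2.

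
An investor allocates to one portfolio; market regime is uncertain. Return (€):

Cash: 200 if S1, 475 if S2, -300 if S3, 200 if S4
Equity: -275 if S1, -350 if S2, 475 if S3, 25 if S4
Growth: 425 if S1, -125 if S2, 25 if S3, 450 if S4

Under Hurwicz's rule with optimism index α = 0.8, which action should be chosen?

Cash: 0.8·475 + 0.2·(-300) = 320
Equity: 0.8·475 + 0.2·(-350) = 310
Growth: 0.8·450 + 0.2·(-125) = 335
Highest Hurwicz score = 335 → Growth.

Growth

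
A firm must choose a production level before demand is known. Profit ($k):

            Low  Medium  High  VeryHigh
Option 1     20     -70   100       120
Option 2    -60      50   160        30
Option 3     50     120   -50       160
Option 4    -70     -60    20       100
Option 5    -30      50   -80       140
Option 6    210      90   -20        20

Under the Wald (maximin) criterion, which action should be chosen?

Row minima: Option 1=-70, Option 2=-60, Option 3=-50, Option 4=-70, Option 5=-80, Option 6=-20
Best worst-case = -20 → Option 6.

Option 6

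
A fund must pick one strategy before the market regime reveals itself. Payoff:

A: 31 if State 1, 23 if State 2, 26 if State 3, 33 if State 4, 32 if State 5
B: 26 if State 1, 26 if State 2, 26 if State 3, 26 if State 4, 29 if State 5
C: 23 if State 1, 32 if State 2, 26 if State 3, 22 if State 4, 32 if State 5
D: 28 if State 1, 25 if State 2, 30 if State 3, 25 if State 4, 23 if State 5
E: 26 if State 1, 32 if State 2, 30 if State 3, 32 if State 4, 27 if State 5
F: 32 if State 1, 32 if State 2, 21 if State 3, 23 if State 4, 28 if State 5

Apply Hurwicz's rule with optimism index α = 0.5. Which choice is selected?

E

A: 0.5·33 + 0.5·23 = 28
B: 0.5·29 + 0.5·26 = 27.5
C: 0.5·32 + 0.5·22 = 27
D: 0.5·30 + 0.5·23 = 26.5
E: 0.5·32 + 0.5·26 = 29
F: 0.5·32 + 0.5·21 = 26.5
Highest Hurwicz score = 29 → E.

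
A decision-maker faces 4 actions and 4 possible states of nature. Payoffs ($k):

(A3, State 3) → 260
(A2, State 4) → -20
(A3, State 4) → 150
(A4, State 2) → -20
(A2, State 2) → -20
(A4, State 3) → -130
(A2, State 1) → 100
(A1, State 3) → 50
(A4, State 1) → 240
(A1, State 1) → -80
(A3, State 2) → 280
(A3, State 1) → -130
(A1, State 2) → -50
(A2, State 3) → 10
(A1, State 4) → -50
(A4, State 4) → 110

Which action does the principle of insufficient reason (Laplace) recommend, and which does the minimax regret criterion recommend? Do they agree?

Row averages: A1=-32.5, A2=17.5, A3=140, A4=50
Highest average = 140 → A3.
Column bests: State 1=240, State 2=280, State 3=260, State 4=150.
A1 regrets: 320, 330, 210, 200 → max 330
A2 regrets: 140, 300, 250, 170 → max 300
A3 regrets: 370, 0, 0, 0 → max 370
A4 regrets: 0, 300, 390, 40 → max 390
Smallest max regret = 300 → A2.

laplace → A3; minimax regret → A2 (disagree)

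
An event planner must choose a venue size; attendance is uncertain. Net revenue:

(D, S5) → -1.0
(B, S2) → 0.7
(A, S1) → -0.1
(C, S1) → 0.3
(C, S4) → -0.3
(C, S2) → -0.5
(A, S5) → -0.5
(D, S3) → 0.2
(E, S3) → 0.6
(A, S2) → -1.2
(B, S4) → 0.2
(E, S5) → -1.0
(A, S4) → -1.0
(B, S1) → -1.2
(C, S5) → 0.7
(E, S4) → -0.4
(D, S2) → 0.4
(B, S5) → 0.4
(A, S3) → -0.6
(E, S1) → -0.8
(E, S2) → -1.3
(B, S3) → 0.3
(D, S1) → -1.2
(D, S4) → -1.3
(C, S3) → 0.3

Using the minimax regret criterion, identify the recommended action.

Column bests: S1=0.3, S2=0.7, S3=0.6, S4=0.2, S5=0.7.
A regrets: 0.4, 1.9, 1.2, 1.2, 1.2 → max 1.9
B regrets: 1.5, 0.0, 0.3, 0.0, 0.3 → max 1.5
C regrets: 0.0, 1.2, 0.3, 0.5, 0.0 → max 1.2
D regrets: 1.5, 0.3, 0.4, 1.5, 1.7 → max 1.7
E regrets: 1.1, 2.0, 0.0, 0.6, 1.7 → max 2.0
Smallest max regret = 1.2 → C.

C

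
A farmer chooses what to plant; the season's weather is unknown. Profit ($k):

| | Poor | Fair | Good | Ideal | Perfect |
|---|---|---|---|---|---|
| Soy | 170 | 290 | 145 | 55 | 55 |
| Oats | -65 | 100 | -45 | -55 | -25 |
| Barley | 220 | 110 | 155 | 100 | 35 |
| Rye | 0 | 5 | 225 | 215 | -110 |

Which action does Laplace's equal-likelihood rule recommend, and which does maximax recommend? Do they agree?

Row averages: Soy=143, Oats=-18, Barley=124, Rye=67
Highest average = 143 → Soy.
Row maxima: Soy=290, Oats=100, Barley=220, Rye=225
Best best-case = 290 → Soy.

laplace → Soy; maximax → Soy (agree)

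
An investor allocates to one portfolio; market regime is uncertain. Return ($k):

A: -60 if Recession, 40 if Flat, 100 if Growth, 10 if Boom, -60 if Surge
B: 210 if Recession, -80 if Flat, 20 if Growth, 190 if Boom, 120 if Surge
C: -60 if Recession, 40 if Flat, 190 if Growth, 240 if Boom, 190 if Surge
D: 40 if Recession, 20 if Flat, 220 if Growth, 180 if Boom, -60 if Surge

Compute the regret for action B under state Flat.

120

Best payoff under Flat is 40.
Regret = 40 − (-80) = 120.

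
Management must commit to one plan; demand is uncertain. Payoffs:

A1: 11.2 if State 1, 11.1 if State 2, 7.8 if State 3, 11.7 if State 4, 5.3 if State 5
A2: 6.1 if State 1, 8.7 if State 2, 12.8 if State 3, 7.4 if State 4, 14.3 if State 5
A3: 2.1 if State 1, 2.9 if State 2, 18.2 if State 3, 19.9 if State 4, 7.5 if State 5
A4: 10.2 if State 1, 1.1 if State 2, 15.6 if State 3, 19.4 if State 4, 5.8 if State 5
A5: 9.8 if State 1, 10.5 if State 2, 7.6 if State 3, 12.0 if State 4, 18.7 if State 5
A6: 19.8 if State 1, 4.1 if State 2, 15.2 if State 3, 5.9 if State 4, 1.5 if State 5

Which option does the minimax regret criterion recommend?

A5

Column bests: State 1=19.8, State 2=11.1, State 3=18.2, State 4=19.9, State 5=18.7.
A1 regrets: 8.6, 0.0, 10.4, 8.2, 13.4 → max 13.4
A2 regrets: 13.7, 2.4, 5.4, 12.5, 4.4 → max 13.7
A3 regrets: 17.7, 8.2, 0.0, 0.0, 11.2 → max 17.7
A4 regrets: 9.6, 10.0, 2.6, 0.5, 12.9 → max 12.9
A5 regrets: 10.0, 0.6, 10.6, 7.9, 0.0 → max 10.6
A6 regrets: 0.0, 7.0, 3.0, 14.0, 17.2 → max 17.2
Smallest max regret = 10.6 → A5.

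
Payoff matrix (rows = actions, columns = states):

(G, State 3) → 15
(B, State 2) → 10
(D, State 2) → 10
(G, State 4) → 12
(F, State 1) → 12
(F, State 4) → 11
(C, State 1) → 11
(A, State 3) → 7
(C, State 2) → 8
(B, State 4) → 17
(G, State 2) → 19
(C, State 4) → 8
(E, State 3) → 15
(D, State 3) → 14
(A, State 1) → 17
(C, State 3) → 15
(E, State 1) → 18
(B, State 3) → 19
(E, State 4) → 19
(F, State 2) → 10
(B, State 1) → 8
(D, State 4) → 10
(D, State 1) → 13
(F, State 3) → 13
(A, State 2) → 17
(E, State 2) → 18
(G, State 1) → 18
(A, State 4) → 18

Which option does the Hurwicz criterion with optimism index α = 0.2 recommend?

E

A: 0.2·18 + 0.8·7 = 9.2
B: 0.2·19 + 0.8·8 = 10.2
C: 0.2·15 + 0.8·8 = 9.4
D: 0.2·14 + 0.8·10 = 10.8
E: 0.2·19 + 0.8·15 = 15.8
F: 0.2·13 + 0.8·10 = 10.6
G: 0.2·19 + 0.8·12 = 13.4
Highest Hurwicz score = 15.8 → E.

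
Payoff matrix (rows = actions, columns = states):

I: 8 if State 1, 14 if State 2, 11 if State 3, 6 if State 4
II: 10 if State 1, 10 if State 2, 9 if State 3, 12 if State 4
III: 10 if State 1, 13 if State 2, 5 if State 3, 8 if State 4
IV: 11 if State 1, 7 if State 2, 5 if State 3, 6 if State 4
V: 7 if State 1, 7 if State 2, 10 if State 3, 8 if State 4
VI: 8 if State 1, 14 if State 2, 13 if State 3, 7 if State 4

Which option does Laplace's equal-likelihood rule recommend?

VI

Row averages: I=9.75, II=10.25, III=9, IV=7.25, V=8, VI=10.5
Highest average = 10.5 → VI.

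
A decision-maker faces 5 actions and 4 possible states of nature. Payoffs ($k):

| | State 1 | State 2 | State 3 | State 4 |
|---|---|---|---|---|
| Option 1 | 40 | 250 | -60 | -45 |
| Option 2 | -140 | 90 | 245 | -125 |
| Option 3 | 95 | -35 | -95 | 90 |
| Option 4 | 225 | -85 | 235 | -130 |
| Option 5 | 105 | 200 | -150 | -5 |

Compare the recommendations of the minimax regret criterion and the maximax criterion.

Column bests: State 1=225, State 2=250, State 3=245, State 4=90.
Option 1 regrets: 185, 0, 305, 135 → max 305
Option 2 regrets: 365, 160, 0, 215 → max 365
Option 3 regrets: 130, 285, 340, 0 → max 340
Option 4 regrets: 0, 335, 10, 220 → max 335
Option 5 regrets: 120, 50, 395, 95 → max 395
Smallest max regret = 305 → Option 1.
Row maxima: Option 1=250, Option 2=245, Option 3=95, Option 4=235, Option 5=200
Best best-case = 250 → Option 1.

minimax regret → Option 1; maximax → Option 1 (agree)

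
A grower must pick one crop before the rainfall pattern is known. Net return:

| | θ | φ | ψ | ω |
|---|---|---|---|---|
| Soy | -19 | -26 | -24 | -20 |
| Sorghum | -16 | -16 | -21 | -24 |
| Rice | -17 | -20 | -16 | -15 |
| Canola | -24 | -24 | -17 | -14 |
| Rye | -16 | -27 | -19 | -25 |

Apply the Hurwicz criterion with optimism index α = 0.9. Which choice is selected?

Canola

Soy: 0.9·(-19) + 0.1·(-26) = -19.7
Sorghum: 0.9·(-16) + 0.1·(-24) = -16.8
Rice: 0.9·(-15) + 0.1·(-20) = -15.5
Canola: 0.9·(-14) + 0.1·(-24) = -15
Rye: 0.9·(-16) + 0.1·(-27) = -17.1
Highest Hurwicz score = -15 → Canola.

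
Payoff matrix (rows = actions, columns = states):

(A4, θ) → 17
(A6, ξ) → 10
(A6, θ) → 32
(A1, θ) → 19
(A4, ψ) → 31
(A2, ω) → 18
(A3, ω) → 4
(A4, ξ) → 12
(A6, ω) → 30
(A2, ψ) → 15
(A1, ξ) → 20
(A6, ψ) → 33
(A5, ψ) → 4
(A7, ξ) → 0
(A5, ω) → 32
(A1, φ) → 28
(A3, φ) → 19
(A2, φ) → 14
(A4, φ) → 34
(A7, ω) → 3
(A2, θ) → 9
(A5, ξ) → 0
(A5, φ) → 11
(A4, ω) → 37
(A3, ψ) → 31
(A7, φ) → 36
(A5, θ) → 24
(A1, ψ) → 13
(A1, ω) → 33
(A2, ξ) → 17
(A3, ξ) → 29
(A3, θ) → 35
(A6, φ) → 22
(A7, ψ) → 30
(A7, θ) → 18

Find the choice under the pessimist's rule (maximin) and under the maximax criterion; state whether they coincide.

Row minima: A1=13, A2=9, A3=4, A4=12, A5=0, A6=10, A7=0
Best worst-case = 13 → A1.
Row maxima: A1=33, A2=18, A3=35, A4=37, A5=32, A6=33, A7=36
Best best-case = 37 → A4.

maximin → A1; maximax → A4 (disagree)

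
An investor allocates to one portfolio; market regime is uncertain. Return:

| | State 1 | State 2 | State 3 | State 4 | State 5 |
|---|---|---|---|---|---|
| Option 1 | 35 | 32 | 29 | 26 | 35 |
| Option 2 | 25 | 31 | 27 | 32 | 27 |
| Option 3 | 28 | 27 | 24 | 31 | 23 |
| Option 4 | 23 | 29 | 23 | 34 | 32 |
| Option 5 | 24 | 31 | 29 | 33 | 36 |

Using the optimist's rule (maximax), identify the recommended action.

Option 5

Row maxima: Option 1=35, Option 2=32, Option 3=31, Option 4=34, Option 5=36
Best best-case = 36 → Option 5.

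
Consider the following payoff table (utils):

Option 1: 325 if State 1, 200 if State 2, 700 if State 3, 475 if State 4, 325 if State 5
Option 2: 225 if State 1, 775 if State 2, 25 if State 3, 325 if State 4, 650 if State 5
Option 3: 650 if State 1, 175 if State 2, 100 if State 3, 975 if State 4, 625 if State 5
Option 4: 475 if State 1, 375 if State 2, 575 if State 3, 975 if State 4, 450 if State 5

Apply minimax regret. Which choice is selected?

Option 4

Column bests: State 1=650, State 2=775, State 3=700, State 4=975, State 5=650.
Option 1 regrets: 325, 575, 0, 500, 325 → max 575
Option 2 regrets: 425, 0, 675, 650, 0 → max 675
Option 3 regrets: 0, 600, 600, 0, 25 → max 600
Option 4 regrets: 175, 400, 125, 0, 200 → max 400
Smallest max regret = 400 → Option 4.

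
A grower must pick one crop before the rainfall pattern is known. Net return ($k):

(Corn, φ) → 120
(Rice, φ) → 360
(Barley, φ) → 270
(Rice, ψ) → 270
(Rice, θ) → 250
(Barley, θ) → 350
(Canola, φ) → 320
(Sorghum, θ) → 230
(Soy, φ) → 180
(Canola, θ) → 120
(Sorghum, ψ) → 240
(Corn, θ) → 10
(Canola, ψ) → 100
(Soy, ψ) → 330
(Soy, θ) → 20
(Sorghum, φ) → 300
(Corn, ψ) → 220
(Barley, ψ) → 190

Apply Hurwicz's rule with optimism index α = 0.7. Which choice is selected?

Sorghum: 0.7·300 + 0.3·230 = 279
Barley: 0.7·350 + 0.3·190 = 302
Canola: 0.7·320 + 0.3·100 = 254
Soy: 0.7·330 + 0.3·20 = 237
Corn: 0.7·220 + 0.3·10 = 157
Rice: 0.7·360 + 0.3·250 = 327
Highest Hurwicz score = 327 → Rice.

Rice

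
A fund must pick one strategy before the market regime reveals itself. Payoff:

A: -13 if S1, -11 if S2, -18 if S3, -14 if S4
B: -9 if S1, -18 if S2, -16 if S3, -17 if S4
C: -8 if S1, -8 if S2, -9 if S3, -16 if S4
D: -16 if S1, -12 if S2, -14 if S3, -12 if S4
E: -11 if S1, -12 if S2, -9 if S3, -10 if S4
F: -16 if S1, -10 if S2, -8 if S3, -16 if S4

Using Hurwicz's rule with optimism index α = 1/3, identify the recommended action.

E

A: 1/3·(-11) + 2/3·(-18) = -47/3
B: 1/3·(-9) + 2/3·(-18) = -15
C: 1/3·(-8) + 2/3·(-16) = -40/3
D: 1/3·(-12) + 2/3·(-16) = -44/3
E: 1/3·(-9) + 2/3·(-12) = -11
F: 1/3·(-8) + 2/3·(-16) = -40/3
Highest Hurwicz score = -11 → E.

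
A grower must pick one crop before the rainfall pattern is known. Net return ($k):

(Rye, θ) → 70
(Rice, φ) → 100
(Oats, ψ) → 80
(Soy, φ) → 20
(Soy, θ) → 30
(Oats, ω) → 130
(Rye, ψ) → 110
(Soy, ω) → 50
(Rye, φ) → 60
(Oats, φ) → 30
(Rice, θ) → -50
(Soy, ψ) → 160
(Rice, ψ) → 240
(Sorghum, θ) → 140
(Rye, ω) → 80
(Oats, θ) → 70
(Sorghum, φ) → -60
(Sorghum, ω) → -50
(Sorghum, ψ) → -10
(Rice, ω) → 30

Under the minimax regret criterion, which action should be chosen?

Soy

Column bests: θ=140, φ=100, ψ=240, ω=130.
Rye regrets: 70, 40, 130, 50 → max 130
Sorghum regrets: 0, 160, 250, 180 → max 250
Rice regrets: 190, 0, 0, 100 → max 190
Soy regrets: 110, 80, 80, 80 → max 110
Oats regrets: 70, 70, 160, 0 → max 160
Smallest max regret = 110 → Soy.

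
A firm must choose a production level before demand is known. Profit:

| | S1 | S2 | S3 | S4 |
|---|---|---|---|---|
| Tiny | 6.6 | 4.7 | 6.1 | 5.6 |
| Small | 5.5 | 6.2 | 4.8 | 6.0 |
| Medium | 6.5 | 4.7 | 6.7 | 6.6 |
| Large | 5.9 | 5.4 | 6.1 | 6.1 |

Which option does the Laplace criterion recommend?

Medium

Row averages: Tiny=5.75, Small=5.625, Medium=6.125, Large=5.875
Highest average = 6.125 → Medium.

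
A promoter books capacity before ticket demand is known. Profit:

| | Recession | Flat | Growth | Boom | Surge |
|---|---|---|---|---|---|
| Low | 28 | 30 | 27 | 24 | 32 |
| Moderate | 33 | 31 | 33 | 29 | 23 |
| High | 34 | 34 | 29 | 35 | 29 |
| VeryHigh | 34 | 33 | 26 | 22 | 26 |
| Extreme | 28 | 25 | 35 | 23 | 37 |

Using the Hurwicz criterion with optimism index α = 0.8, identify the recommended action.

Extreme

Low: 0.8·32 + 0.2·24 = 30.4
Moderate: 0.8·33 + 0.2·23 = 31
High: 0.8·35 + 0.2·29 = 33.8
VeryHigh: 0.8·34 + 0.2·22 = 31.6
Extreme: 0.8·37 + 0.2·23 = 34.2
Highest Hurwicz score = 34.2 → Extreme.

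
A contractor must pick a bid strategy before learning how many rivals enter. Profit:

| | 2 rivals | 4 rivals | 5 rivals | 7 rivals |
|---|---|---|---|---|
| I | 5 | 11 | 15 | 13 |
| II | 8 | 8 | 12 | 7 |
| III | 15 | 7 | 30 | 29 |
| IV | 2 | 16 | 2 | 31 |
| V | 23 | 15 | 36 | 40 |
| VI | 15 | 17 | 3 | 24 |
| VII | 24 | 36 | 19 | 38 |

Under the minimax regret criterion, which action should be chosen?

VII

Column bests: 2 rivals=24, 4 rivals=36, 5 rivals=36, 7 rivals=40.
I regrets: 19, 25, 21, 27 → max 27
II regrets: 16, 28, 24, 33 → max 33
III regrets: 9, 29, 6, 11 → max 29
IV regrets: 22, 20, 34, 9 → max 34
V regrets: 1, 21, 0, 0 → max 21
VI regrets: 9, 19, 33, 16 → max 33
VII regrets: 0, 0, 17, 2 → max 17
Smallest max regret = 17 → VII.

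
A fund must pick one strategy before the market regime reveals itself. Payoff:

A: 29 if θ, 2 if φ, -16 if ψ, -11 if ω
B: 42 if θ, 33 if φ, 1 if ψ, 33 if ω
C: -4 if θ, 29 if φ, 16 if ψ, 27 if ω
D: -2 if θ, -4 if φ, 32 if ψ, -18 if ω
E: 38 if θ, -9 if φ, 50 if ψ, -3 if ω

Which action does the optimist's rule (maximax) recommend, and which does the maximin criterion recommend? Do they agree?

Row maxima: A=29, B=42, C=29, D=32, E=50
Best best-case = 50 → E.
Row minima: A=-16, B=1, C=-4, D=-18, E=-9
Best worst-case = 1 → B.

maximax → E; maximin → B (disagree)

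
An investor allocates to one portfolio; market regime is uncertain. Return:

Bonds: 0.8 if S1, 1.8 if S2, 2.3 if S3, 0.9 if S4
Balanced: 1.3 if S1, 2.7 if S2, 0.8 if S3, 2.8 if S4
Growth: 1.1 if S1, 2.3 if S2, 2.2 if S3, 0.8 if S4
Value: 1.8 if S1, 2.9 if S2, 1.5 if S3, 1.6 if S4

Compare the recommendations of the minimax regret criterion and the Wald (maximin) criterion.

Column bests: S1=1.8, S2=2.9, S3=2.3, S4=2.8.
Bonds regrets: 1.0, 1.1, 0.0, 1.9 → max 1.9
Balanced regrets: 0.5, 0.2, 1.5, 0.0 → max 1.5
Growth regrets: 0.7, 0.6, 0.1, 2.0 → max 2.0
Value regrets: 0.0, 0.0, 0.8, 1.2 → max 1.2
Smallest max regret = 1.2 → Value.
Row minima: Bonds=0.8, Balanced=0.8, Growth=0.8, Value=1.5
Best worst-case = 1.5 → Value.

minimax regret → Value; maximin → Value (agree)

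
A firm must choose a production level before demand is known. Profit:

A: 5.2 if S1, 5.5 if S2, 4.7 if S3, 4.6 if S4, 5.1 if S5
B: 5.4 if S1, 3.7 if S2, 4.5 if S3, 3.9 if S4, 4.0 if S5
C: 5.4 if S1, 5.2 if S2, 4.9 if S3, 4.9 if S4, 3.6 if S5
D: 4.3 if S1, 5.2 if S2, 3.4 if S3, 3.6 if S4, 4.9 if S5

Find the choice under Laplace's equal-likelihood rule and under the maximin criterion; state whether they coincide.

Row averages: A=5.02, B=4.3, C=4.8, D=4.28
Highest average = 5.02 → A.
Row minima: A=4.6, B=3.7, C=3.6, D=3.4
Best worst-case = 4.6 → A.

laplace → A; maximin → A (agree)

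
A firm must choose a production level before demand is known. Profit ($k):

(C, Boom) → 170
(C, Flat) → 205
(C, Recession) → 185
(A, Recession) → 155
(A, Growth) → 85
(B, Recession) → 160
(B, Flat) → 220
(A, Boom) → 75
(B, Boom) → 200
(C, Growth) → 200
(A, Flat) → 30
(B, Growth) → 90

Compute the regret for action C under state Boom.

30

Best payoff under Boom is 200.
Regret = 200 − 170 = 30.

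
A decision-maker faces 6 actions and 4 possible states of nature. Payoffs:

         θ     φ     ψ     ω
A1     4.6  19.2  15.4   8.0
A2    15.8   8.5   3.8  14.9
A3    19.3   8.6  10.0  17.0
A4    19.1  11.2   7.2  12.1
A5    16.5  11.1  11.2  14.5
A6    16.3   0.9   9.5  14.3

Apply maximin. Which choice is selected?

Row minima: A1=4.6, A2=3.8, A3=8.6, A4=7.2, A5=11.1, A6=0.9
Best worst-case = 11.1 → A5.

A5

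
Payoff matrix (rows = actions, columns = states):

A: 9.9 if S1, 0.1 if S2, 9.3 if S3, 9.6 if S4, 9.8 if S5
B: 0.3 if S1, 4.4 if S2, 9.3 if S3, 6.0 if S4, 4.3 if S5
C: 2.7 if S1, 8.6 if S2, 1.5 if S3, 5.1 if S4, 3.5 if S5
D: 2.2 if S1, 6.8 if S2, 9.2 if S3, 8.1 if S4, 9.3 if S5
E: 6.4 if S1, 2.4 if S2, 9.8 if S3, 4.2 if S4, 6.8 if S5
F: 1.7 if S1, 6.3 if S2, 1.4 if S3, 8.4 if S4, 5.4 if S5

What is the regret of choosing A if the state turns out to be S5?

0.0

Best payoff under S5 is 9.8.
Regret = 9.8 − 9.8 = 0.0.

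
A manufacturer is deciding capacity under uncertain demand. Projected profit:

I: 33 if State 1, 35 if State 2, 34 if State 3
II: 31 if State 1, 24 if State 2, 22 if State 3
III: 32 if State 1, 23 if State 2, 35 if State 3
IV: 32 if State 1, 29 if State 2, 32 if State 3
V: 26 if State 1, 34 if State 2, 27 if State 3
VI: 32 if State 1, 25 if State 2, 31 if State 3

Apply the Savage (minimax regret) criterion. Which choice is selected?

I

Column bests: State 1=33, State 2=35, State 3=35.
I regrets: 0, 0, 1 → max 1
II regrets: 2, 11, 13 → max 13
III regrets: 1, 12, 0 → max 12
IV regrets: 1, 6, 3 → max 6
V regrets: 7, 1, 8 → max 8
VI regrets: 1, 10, 4 → max 10
Smallest max regret = 1 → I.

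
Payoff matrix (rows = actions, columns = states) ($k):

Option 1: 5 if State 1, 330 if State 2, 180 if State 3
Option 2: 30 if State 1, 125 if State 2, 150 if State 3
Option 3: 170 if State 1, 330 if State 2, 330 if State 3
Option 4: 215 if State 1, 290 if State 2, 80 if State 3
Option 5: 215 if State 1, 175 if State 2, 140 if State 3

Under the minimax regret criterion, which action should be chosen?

Option 3

Column bests: State 1=215, State 2=330, State 3=330.
Option 1 regrets: 210, 0, 150 → max 210
Option 2 regrets: 185, 205, 180 → max 205
Option 3 regrets: 45, 0, 0 → max 45
Option 4 regrets: 0, 40, 250 → max 250
Option 5 regrets: 0, 155, 190 → max 190
Smallest max regret = 45 → Option 3.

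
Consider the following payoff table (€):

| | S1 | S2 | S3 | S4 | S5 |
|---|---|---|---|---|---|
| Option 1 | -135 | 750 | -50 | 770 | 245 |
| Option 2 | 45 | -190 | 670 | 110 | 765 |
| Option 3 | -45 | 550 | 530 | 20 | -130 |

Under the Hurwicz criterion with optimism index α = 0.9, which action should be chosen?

Option 1

Option 1: 0.9·770 + 0.1·(-135) = 679.5
Option 2: 0.9·765 + 0.1·(-190) = 669.5
Option 3: 0.9·550 + 0.1·(-130) = 482
Highest Hurwicz score = 679.5 → Option 1.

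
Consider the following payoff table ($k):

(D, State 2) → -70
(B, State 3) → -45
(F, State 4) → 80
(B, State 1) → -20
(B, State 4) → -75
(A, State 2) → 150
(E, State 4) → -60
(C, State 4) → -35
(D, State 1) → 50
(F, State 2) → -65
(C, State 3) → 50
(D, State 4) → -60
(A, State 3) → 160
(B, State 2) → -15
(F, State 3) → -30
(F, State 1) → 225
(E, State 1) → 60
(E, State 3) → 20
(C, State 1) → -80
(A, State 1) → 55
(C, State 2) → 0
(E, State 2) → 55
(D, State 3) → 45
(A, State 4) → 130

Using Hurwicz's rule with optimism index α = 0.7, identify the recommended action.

F

A: 0.7·160 + 0.3·55 = 128.5
B: 0.7·(-15) + 0.3·(-75) = -33
C: 0.7·50 + 0.3·(-80) = 11
D: 0.7·50 + 0.3·(-70) = 14
E: 0.7·60 + 0.3·(-60) = 24
F: 0.7·225 + 0.3·(-65) = 138
Highest Hurwicz score = 138 → F.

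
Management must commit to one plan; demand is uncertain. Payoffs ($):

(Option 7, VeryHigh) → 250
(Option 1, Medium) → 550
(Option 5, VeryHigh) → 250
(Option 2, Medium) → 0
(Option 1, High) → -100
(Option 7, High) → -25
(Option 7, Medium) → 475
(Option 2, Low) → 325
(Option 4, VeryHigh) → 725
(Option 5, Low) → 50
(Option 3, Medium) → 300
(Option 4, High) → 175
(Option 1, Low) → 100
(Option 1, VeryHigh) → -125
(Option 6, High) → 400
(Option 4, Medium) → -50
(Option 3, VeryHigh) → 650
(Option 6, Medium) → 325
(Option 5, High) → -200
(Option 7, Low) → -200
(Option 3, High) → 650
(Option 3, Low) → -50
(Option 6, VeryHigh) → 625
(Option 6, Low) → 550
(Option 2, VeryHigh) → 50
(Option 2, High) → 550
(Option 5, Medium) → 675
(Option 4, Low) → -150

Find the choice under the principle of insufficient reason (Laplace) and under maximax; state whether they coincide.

Row averages: Option 1=106.25, Option 2=231.25, Option 3=387.5, Option 4=175, Option 5=193.75, Option 6=475, Option 7=125
Highest average = 475 → Option 6.
Row maxima: Option 1=550, Option 2=550, Option 3=650, Option 4=725, Option 5=675, Option 6=625, Option 7=475
Best best-case = 725 → Option 4.

laplace → Option 6; maximax → Option 4 (disagree)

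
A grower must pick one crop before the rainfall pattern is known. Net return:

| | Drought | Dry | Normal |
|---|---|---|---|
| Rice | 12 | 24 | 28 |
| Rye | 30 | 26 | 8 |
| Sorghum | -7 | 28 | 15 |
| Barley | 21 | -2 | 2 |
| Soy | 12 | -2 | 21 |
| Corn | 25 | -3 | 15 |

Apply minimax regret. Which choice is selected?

Column bests: Drought=30, Dry=28, Normal=28.
Rice regrets: 18, 4, 0 → max 18
Rye regrets: 0, 2, 20 → max 20
Sorghum regrets: 37, 0, 13 → max 37
Barley regrets: 9, 30, 26 → max 30
Soy regrets: 18, 30, 7 → max 30
Corn regrets: 5, 31, 13 → max 31
Smallest max regret = 18 → Rice.

Rice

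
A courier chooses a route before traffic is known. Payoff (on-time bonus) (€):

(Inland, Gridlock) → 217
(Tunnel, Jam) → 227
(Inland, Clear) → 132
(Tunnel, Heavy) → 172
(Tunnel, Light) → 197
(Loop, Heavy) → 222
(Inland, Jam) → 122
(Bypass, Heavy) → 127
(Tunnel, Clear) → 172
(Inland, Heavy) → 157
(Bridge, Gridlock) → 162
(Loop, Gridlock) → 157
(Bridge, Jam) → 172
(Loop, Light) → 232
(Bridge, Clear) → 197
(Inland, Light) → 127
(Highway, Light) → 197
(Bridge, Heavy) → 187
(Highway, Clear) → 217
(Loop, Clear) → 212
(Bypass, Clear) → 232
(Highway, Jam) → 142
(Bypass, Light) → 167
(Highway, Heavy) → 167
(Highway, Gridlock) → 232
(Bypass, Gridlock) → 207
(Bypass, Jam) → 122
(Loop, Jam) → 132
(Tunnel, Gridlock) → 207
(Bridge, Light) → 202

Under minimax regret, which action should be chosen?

Column bests: Clear=232, Light=232, Heavy=222, Jam=227, Gridlock=232.
Loop regrets: 20, 0, 0, 95, 75 → max 95
Inland regrets: 100, 105, 65, 105, 15 → max 105
Highway regrets: 15, 35, 55, 85, 0 → max 85
Bypass regrets: 0, 65, 95, 105, 25 → max 105
Tunnel regrets: 60, 35, 50, 0, 25 → max 60
Bridge regrets: 35, 30, 35, 55, 70 → max 70
Smallest max regret = 60 → Tunnel.

Tunnel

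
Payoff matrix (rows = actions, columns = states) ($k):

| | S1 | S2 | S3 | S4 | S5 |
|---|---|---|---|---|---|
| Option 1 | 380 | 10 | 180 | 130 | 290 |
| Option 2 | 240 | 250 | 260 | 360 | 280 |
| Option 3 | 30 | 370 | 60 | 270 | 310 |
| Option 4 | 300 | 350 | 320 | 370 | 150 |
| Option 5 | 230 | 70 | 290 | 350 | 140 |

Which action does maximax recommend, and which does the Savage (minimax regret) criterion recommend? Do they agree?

Row maxima: Option 1=380, Option 2=360, Option 3=370, Option 4=370, Option 5=350
Best best-case = 380 → Option 1.
Column bests: S1=380, S2=370, S3=320, S4=370, S5=310.
Option 1 regrets: 0, 360, 140, 240, 20 → max 360
Option 2 regrets: 140, 120, 60, 10, 30 → max 140
Option 3 regrets: 350, 0, 260, 100, 0 → max 350
Option 4 regrets: 80, 20, 0, 0, 160 → max 160
Option 5 regrets: 150, 300, 30, 20, 170 → max 300
Smallest max regret = 140 → Option 2.

maximax → Option 1; minimax regret → Option 2 (disagree)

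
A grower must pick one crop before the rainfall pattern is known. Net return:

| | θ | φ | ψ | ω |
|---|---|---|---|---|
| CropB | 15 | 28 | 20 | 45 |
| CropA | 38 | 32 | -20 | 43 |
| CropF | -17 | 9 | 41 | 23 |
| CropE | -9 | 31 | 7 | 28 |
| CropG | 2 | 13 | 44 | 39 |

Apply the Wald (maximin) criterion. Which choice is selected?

Row minima: CropB=15, CropA=-20, CropF=-17, CropE=-9, CropG=2
Best worst-case = 15 → CropB.

CropB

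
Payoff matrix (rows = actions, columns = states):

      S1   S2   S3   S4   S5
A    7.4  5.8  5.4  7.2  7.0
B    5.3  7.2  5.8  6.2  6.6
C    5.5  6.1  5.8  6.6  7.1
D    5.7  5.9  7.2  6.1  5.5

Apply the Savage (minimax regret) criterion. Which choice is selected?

Column bests: S1=7.4, S2=7.2, S3=7.2, S4=7.2, S5=7.1.
A regrets: 0.0, 1.4, 1.8, 0.0, 0.1 → max 1.8
B regrets: 2.1, 0.0, 1.4, 1.0, 0.5 → max 2.1
C regrets: 1.9, 1.1, 1.4, 0.6, 0.0 → max 1.9
D regrets: 1.7, 1.3, 0.0, 1.1, 1.6 → max 1.7
Smallest max regret = 1.7 → D.

D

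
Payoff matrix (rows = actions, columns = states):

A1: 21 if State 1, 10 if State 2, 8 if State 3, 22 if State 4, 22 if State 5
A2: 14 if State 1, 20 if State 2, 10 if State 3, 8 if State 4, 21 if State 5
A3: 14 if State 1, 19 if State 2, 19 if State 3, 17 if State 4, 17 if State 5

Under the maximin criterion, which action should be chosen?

Row minima: A1=8, A2=8, A3=14
Best worst-case = 14 → A3.

A3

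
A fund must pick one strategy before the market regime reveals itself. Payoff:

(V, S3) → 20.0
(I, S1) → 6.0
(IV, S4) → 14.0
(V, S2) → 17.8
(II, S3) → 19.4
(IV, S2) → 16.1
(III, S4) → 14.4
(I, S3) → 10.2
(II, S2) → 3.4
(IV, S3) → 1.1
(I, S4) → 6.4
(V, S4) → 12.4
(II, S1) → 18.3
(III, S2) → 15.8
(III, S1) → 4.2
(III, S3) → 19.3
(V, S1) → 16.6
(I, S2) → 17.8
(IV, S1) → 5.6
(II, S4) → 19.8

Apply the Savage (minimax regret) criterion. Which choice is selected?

V

Column bests: S1=18.3, S2=17.8, S3=20.0, S4=19.8.
I regrets: 12.3, 0.0, 9.8, 13.4 → max 13.4
II regrets: 0.0, 14.4, 0.6, 0.0 → max 14.4
III regrets: 14.1, 2.0, 0.7, 5.4 → max 14.1
IV regrets: 12.7, 1.7, 18.9, 5.8 → max 18.9
V regrets: 1.7, 0.0, 0.0, 7.4 → max 7.4
Smallest max regret = 7.4 → V.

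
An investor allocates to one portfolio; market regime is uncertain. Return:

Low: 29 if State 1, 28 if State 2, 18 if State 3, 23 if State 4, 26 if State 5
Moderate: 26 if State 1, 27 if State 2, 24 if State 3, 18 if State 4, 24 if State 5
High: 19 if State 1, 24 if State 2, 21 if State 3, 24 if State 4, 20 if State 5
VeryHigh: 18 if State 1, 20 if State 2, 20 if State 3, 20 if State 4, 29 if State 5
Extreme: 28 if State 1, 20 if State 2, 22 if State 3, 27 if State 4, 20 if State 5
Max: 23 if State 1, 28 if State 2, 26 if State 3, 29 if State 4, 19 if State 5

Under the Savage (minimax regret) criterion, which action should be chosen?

Column bests: State 1=29, State 2=28, State 3=26, State 4=29, State 5=29.
Low regrets: 0, 0, 8, 6, 3 → max 8
Moderate regrets: 3, 1, 2, 11, 5 → max 11
High regrets: 10, 4, 5, 5, 9 → max 10
VeryHigh regrets: 11, 8, 6, 9, 0 → max 11
Extreme regrets: 1, 8, 4, 2, 9 → max 9
Max regrets: 6, 0, 0, 0, 10 → max 10
Smallest max regret = 8 → Low.

Low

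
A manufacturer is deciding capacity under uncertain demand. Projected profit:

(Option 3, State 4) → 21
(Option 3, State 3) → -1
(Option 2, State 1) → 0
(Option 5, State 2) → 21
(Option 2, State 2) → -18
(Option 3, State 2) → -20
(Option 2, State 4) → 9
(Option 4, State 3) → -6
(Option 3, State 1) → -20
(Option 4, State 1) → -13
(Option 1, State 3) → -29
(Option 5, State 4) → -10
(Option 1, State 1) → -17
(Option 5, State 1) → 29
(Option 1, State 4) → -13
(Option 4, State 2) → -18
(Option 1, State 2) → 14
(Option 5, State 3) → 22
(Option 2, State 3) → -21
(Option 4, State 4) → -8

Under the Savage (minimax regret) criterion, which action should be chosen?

Option 5

Column bests: State 1=29, State 2=21, State 3=22, State 4=21.
Option 1 regrets: 46, 7, 51, 34 → max 51
Option 2 regrets: 29, 39, 43, 12 → max 43
Option 3 regrets: 49, 41, 23, 0 → max 49
Option 4 regrets: 42, 39, 28, 29 → max 42
Option 5 regrets: 0, 0, 0, 31 → max 31
Smallest max regret = 31 → Option 5.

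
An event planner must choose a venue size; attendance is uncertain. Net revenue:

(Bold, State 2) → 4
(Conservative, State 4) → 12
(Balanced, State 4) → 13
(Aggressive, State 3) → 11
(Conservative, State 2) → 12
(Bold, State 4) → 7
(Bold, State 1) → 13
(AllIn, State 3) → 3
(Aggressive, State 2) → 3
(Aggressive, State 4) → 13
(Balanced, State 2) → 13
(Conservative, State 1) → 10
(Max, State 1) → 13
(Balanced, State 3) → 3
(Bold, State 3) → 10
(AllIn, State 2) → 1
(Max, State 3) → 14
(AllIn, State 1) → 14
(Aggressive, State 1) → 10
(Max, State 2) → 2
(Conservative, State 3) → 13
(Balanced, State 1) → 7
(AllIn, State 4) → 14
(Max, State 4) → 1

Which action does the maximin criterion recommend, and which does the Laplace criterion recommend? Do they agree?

maximin → Conservative; laplace → Conservative (agree)

Row minima: Conservative=10, Balanced=3, Aggressive=3, Bold=4, AllIn=1, Max=1
Best worst-case = 10 → Conservative.
Row averages: Conservative=11.75, Balanced=9, Aggressive=9.25, Bold=8.5, AllIn=8, Max=7.5
Highest average = 11.75 → Conservative.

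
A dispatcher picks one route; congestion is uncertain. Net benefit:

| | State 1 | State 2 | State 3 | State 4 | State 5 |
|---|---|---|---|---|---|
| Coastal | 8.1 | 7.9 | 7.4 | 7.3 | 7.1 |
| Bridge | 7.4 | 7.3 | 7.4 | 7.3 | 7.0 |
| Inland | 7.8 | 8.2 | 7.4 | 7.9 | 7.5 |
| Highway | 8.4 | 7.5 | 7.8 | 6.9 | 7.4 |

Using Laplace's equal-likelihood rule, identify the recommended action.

Row averages: Coastal=7.56, Bridge=7.28, Inland=7.76, Highway=7.6
Highest average = 7.76 → Inland.

Inland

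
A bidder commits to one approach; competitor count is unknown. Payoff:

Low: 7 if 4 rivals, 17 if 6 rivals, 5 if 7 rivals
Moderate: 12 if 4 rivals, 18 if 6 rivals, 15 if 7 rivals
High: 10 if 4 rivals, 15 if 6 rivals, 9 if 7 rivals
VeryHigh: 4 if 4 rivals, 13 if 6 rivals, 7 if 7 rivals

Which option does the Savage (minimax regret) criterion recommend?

Column bests: 4 rivals=12, 6 rivals=18, 7 rivals=15.
Low regrets: 5, 1, 10 → max 10
Moderate regrets: 0, 0, 0 → max 0
High regrets: 2, 3, 6 → max 6
VeryHigh regrets: 8, 5, 8 → max 8
Smallest max regret = 0 → Moderate.

Moderate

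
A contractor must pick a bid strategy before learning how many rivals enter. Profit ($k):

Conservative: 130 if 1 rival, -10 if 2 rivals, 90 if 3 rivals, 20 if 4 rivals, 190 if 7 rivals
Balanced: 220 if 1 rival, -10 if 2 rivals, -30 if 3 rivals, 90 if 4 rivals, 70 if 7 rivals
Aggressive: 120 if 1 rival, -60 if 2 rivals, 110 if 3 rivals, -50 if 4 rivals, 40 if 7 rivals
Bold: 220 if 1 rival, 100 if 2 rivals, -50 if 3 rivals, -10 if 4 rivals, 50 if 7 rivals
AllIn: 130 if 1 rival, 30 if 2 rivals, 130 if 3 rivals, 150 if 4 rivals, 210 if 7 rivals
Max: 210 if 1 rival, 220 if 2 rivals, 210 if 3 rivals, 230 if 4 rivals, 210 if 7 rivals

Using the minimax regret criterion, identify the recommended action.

Column bests: 1 rival=220, 2 rivals=220, 3 rivals=210, 4 rivals=230, 7 rivals=210.
Conservative regrets: 90, 230, 120, 210, 20 → max 230
Balanced regrets: 0, 230, 240, 140, 140 → max 240
Aggressive regrets: 100, 280, 100, 280, 170 → max 280
Bold regrets: 0, 120, 260, 240, 160 → max 260
AllIn regrets: 90, 190, 80, 80, 0 → max 190
Max regrets: 10, 0, 0, 0, 0 → max 10
Smallest max regret = 10 → Max.

Max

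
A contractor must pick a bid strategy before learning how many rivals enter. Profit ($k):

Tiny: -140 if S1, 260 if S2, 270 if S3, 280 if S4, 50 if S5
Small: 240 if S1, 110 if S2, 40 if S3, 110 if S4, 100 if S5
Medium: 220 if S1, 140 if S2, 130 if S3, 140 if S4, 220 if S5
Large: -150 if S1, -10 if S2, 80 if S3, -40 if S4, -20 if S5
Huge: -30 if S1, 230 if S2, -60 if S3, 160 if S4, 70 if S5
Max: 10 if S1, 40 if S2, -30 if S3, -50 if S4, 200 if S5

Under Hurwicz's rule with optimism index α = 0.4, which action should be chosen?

Medium

Tiny: 0.4·280 + 0.6·(-140) = 28
Small: 0.4·240 + 0.6·40 = 120
Medium: 0.4·220 + 0.6·130 = 166
Large: 0.4·80 + 0.6·(-150) = -58
Huge: 0.4·230 + 0.6·(-60) = 56
Max: 0.4·200 + 0.6·(-50) = 50
Highest Hurwicz score = 166 → Medium.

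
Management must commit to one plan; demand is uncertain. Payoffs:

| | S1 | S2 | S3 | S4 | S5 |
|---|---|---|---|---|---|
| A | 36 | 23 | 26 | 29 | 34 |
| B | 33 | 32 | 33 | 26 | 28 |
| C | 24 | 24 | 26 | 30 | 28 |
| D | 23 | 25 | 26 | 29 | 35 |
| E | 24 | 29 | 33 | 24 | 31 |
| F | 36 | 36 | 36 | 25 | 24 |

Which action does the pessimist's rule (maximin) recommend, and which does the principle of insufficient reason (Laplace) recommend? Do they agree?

Row minima: A=23, B=26, C=24, D=23, E=24, F=24
Best worst-case = 26 → B.
Row averages: A=29.6, B=30.4, C=26.4, D=27.6, E=28.2, F=31.4
Highest average = 31.4 → F.

maximin → B; laplace → F (disagree)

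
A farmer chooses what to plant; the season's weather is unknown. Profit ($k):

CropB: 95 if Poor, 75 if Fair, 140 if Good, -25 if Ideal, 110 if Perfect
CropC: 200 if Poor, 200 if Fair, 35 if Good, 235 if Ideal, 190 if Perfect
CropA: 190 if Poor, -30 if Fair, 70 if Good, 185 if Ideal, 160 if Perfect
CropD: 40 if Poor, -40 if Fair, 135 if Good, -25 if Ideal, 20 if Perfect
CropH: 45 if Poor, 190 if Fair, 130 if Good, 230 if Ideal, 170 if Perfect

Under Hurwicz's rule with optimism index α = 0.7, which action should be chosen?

CropC

CropB: 0.7·140 + 0.3·(-25) = 90.5
CropC: 0.7·235 + 0.3·35 = 175
CropA: 0.7·190 + 0.3·(-30) = 124
CropD: 0.7·135 + 0.3·(-40) = 82.5
CropH: 0.7·230 + 0.3·45 = 174.5
Highest Hurwicz score = 175 → CropC.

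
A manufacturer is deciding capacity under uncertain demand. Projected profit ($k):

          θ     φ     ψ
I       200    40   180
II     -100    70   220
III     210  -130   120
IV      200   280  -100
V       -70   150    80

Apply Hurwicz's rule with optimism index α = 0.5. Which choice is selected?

I: 0.5·200 + 0.5·40 = 120
II: 0.5·220 + 0.5·(-100) = 60
III: 0.5·210 + 0.5·(-130) = 40
IV: 0.5·280 + 0.5·(-100) = 90
V: 0.5·150 + 0.5·(-70) = 40
Highest Hurwicz score = 120 → I.

I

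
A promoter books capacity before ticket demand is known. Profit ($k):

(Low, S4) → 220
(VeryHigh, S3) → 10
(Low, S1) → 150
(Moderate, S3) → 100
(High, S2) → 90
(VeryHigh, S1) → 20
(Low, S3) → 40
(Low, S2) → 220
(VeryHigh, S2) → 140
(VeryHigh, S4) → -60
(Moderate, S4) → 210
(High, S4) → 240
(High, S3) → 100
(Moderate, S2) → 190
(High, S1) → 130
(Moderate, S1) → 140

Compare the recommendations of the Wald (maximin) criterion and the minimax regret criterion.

Row minima: Low=40, Moderate=100, High=90, VeryHigh=-60
Best worst-case = 100 → Moderate.
Column bests: S1=150, S2=220, S3=100, S4=240.
Low regrets: 0, 0, 60, 20 → max 60
Moderate regrets: 10, 30, 0, 30 → max 30
High regrets: 20, 130, 0, 0 → max 130
VeryHigh regrets: 130, 80, 90, 300 → max 300
Smallest max regret = 30 → Moderate.

maximin → Moderate; minimax regret → Moderate (agree)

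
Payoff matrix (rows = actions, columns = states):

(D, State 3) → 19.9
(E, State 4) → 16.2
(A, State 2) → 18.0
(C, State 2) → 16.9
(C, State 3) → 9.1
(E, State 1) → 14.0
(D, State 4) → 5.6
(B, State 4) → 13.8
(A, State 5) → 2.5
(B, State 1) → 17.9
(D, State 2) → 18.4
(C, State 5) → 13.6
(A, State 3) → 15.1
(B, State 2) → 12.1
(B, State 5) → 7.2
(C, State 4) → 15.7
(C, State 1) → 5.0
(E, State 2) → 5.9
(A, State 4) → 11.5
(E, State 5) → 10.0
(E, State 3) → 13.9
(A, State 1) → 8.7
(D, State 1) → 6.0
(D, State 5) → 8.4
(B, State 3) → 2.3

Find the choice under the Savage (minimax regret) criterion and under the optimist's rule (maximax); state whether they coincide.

minimax regret → A; maximax → D (disagree)

Column bests: State 1=17.9, State 2=18.4, State 3=19.9, State 4=16.2, State 5=13.6.
A regrets: 9.2, 0.4, 4.8, 4.7, 11.1 → max 11.1
B regrets: 0.0, 6.3, 17.6, 2.4, 6.4 → max 17.6
C regrets: 12.9, 1.5, 10.8, 0.5, 0.0 → max 12.9
D regrets: 11.9, 0.0, 0.0, 10.6, 5.2 → max 11.9
E regrets: 3.9, 12.5, 6.0, 0.0, 3.6 → max 12.5
Smallest max regret = 11.1 → A.
Row maxima: A=18.0, B=17.9, C=16.9, D=19.9, E=16.2
Best best-case = 19.9 → D.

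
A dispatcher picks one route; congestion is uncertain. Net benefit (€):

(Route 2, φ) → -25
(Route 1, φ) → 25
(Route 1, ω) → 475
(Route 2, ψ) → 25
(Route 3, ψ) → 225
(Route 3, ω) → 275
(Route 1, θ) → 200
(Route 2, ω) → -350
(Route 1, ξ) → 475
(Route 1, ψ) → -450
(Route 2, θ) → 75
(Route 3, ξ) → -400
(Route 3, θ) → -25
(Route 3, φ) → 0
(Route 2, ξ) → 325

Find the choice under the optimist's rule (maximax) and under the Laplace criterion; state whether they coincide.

maximax → Route 1; laplace → Route 1 (agree)

Row maxima: Route 1=475, Route 2=325, Route 3=275
Best best-case = 475 → Route 1.
Row averages: Route 1=145, Route 2=10, Route 3=15
Highest average = 145 → Route 1.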